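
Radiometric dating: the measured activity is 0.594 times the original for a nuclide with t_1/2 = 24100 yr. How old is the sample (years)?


lambda = ln(2) / t_half = ln(2) / 24100 = 2.876129e-05 /yr
t = -ln(A/A0) / lambda
t = -ln(0.594) / 2.876129e-05
t = 18110 yr

18110


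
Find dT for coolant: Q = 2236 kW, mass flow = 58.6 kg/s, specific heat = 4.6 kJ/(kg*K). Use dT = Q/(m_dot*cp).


dT = Q / (m_dot * cp)
dT = 2236 / (58.6 * 4.6)
dT = 8.2950 C

8.2950


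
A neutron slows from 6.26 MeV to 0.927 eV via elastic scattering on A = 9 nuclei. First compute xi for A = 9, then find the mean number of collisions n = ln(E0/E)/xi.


xi = 1 + (A-1)^2/(2A)*ln((A-1)/(A+1)) = 0.2066007 (for A = 9)
n = ln(E0/E) / xi
n = ln(6.26e6 / 0.927) / 0.2066007
n = ln(6.752967e+06) / 0.2066007 = 76.115

76.115


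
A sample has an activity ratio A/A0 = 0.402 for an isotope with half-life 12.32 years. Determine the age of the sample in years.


lambda = ln(2) / t_half = ln(2) / 12.32 = 0.05626195 /yr
t = -ln(A/A0) / lambda
t = -ln(0.402) / 0.05626195
t = 16.198 yr

16.198


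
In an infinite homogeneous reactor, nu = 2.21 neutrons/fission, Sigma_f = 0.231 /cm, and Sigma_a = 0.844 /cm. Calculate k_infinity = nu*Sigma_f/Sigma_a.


k_inf = nu * Sigma_f / Sigma_a
k_inf = 2.21 * 0.231 / 0.844
k_inf = 0.60487

0.60487


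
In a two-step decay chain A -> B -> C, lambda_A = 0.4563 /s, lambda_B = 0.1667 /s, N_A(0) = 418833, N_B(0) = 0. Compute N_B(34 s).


N_B(t) = lambda_A * N_A0 / (lambda_B - lambda_A) * [exp(-lambda_A*t) - exp(-lambda_B*t)]
exp(-0.4563*34) = 1.829231e-07; exp(-0.1667*34) = 0.003455459
N_B = 0.4563 * 418833 / (0.1667 - 0.4563) * (1.829231e-07 - 0.003455459)
N_B = 2280.2

2280.2


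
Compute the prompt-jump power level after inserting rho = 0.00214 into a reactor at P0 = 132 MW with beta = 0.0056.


P1/P0 = beta / (beta - rho)
P1/P0 = 0.0056 / (0.0056 - 0.00214) = 1.618497
P1 = 132 * 1.618497 = 213.64 MW

213.64


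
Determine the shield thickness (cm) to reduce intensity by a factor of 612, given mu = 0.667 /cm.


x = ln(factor) / mu
x = ln(612) / 0.667
x = 9.6203 cm

9.6203


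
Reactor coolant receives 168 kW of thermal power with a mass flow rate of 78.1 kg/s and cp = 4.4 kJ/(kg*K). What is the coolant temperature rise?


dT = Q / (m_dot * cp)
dT = 168 / (78.1 * 4.4)
dT = 0.48888 C

0.48888


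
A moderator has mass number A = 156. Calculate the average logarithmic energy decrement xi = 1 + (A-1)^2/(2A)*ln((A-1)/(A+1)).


xi = 1 + (A-1)^2/(2A) * ln((A-1)/(A+1))
xi = 1 + (156-1)^2/(2*156) * ln((156-1)/(156 +1))
xi = 0.012766

0.012766


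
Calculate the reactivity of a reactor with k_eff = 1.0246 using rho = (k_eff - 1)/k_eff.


rho = (k_eff - 1) / k_eff
rho = (1.0246 - 1) / 1.0246
rho = 0.024009

0.024009


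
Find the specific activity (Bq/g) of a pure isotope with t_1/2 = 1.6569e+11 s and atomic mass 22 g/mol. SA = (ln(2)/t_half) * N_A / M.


lambda = ln(2) / t_half = ln(2) / 1.6569e+11 = 4.183398e-12 /s
SA = lambda * N_A / M
SA = 4.183398e-12 * 6.022e23 / 22
SA = 1.1451e+11 Bq/g

1.1451e+11


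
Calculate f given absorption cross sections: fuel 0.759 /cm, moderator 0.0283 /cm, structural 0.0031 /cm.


f = Sigma_a_fuel / (Sigma_a_fuel + Sigma_a_mod + Sigma_a_other)
f = 0.759 / (0.759 + 0.0283 + 0.0031)
f = 0.96027

0.96027


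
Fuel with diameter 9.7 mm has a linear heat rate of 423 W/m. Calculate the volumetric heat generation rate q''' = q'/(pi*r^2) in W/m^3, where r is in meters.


r = D / 2 / 1000 = 9.7 / 2 / 1000 = 0.00485 m
q''' = q' / (pi * r^2)
q''' = 423 / (pi * 0.00485^2)
q''' = 5.7241e+06 W/m^3

5.7241e+06


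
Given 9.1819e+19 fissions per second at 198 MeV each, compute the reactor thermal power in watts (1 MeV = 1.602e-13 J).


P = fission_rate * E_MeV * 1.602e-13
P = 9.1819e+19 * 198 * 1.602e-13
P = 2.9125e+09 W

2.9125e+09


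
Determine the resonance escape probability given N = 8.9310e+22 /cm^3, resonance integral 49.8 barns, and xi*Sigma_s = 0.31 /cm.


p = exp(-N * I * 1e-24 / (xi*Sigma_s))
p = exp(-8.9310e+22 * 49.8 * 1e-24 / 0.31)
p = 5.8760e-07

5.8760e-07


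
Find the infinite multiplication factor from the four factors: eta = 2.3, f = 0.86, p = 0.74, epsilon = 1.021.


k_inf = eta * f * p * epsilon
k_inf = 2.3 * 0.86 * 0.74 * 1.021
k_inf = 1.4945

1.4945


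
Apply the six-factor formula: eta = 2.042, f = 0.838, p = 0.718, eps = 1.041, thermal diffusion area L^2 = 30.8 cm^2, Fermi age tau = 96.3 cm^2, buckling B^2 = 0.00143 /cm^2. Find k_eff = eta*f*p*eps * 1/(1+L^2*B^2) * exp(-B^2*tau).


k_inf = eta*f*p*eps = 2.042*0.838*0.718*1.041 = 1.279013
P_TNL = 1/(1 + L^2*B^2) = 1/(1 + 30.8*0.00143) = 0.9578140
P_FNL = exp(-B^2*tau) = exp(-0.00143*96.3) = 0.8713522
k_eff = k_inf * P_TNL * P_FNL = 1.279013 * 0.9578140 * 0.8713522
k_eff = 1.0675

1.0675


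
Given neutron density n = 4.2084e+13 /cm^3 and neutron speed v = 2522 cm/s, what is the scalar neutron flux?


phi = n * v
phi = 4.2084e+13 * 2522
phi = 1.0614e+17 /cm^2/s

1.0614e+17


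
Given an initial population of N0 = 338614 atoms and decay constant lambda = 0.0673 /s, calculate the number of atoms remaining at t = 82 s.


N = N0 * exp(-lambda * t)
N = 338614 * exp(-0.0673 * 82)
N = 1358.3

1358.3


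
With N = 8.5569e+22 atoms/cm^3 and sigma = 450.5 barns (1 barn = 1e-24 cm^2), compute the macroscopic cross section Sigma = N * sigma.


Sigma = N * sigma_barns * 1e-24
Sigma = 8.5569e+22 * 450.5 * 1e-24
Sigma = 38.549 /cm

38.549


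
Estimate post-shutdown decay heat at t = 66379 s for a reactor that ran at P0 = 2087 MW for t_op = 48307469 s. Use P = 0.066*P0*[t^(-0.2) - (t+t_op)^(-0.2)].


P/P0 = 0.066 * [t^(-0.2) - (t + t_op)^(-0.2)]
P/P0 = 0.066 * [66379^(-0.2) - (66379 + 48307469)^(-0.2)]
P/P0 = 0.066 * [0.1085410 - 0.02904543] = 0.005246708
P = 2087 * 0.005246708 = 10.950 MW

10.950


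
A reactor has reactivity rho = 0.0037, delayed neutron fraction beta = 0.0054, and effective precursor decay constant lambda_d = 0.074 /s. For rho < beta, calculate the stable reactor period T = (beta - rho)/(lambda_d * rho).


T = (beta - rho) / (lambda_d * rho)
T = (0.0054 - 0.0037) / (0.074 * 0.0037)
T = 6.2089 s

6.2089


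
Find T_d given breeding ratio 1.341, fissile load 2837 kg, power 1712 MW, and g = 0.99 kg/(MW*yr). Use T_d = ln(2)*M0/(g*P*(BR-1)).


Breeding gain G = BR - 1 = 1.341 - 1 = 0.341
Fissile production rate = g * P * G = 0.99 * 1712 * 0.341 = 577.95408 kg/yr
T_d = ln(2) * M0 / (g * P * G)
T_d = ln(2) * 2837 / 577.95408 = 3.4024 yr

3.4024


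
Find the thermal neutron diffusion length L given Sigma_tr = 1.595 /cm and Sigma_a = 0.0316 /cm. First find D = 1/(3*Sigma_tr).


D = 1 / (3 * Sigma_tr) = 1 / (3 * 1.595) = 0.2089864 cm
L = sqrt(D / Sigma_a)
L = sqrt(0.2089864 / 0.0316)
L = 2.5717 cm

2.5717


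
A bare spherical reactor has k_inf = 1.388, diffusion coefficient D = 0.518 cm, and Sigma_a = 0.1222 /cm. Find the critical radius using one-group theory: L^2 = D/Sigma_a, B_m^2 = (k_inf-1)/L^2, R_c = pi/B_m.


L^2 = D / Sigma_a = 0.518 / 0.1222 = 4.238953 cm^2
B_m^2 = (k_inf - 1) / L^2 = (1.388 - 1) / 4.238953 = 0.09153204 /cm^2
For a bare sphere: B_g = pi/R, so R_c = pi / sqrt(B_m^2)
R_c = pi / sqrt(0.09153204) = 10.384 cm

10.384


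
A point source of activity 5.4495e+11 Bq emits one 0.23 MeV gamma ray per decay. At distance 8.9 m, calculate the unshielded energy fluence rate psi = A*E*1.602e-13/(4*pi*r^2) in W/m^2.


psi = A * E * 1.602e-13 / (4*pi*r^2)
psi = 5.4495e+11 * 0.23 * 1.602e-13 / (4*pi*8.9^2)
psi = 2.0172e-05 W/m^2

2.0172e-05


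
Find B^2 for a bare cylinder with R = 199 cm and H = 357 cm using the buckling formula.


B^2 = (2.405/R)^2 + (pi/H)^2
B^2 = (2.405/199)^2 + (pi/357)^2
B^2 = 2.2350e-04 /cm^2

2.2350e-04


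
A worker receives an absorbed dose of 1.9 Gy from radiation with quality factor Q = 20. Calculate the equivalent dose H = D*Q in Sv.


H = D * Q
H = 1.9 * 20
H = 38.000 Sv

38.000


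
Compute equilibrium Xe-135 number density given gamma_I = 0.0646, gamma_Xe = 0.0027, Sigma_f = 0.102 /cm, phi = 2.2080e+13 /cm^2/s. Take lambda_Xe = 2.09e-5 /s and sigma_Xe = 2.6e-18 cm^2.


Xe_eq = (gamma_I + gamma_Xe) * Sigma_f * phi / (lambda_Xe + sigma_Xe * phi)
Numerator = (0.0646 + 0.0027) * 0.102 * 2.2080e+13 = 1.515704e+11
Denominator = 2.09e-5 + 2.6e-18 * 2.2080e+13 = 7.830800e-05
Xe_eq = 1.515704e+11 / 7.830800e-05 = 1.9356e+15 /cm^3

1.9356e+15


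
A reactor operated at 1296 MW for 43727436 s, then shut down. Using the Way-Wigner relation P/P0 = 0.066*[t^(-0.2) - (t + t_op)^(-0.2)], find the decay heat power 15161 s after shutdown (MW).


P/P0 = 0.066 * [t^(-0.2) - (t + t_op)^(-0.2)]
P/P0 = 0.066 * [15161^(-0.2) - (15161 + 43727436)^(-0.2)]
P/P0 = 0.066 * [0.1458325 - 0.02963597] = 0.007668971
P = 1296 * 0.007668971 = 9.9390 MW

9.9390


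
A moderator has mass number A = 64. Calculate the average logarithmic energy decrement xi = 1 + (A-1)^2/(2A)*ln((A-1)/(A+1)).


xi = 1 + (A-1)^2/(2A) * ln((A-1)/(A+1))
xi = 1 + (64-1)^2/(2*64) * ln((64-1)/(64 +1))
xi = 0.030927

0.030927


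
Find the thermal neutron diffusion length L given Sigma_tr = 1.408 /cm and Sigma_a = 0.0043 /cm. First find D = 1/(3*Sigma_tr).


D = 1 / (3 * Sigma_tr) = 1 / (3 * 1.408) = 0.2367424 cm
L = sqrt(D / Sigma_a)
L = sqrt(0.2367424 / 0.0043)
L = 7.4200 cm

7.4200


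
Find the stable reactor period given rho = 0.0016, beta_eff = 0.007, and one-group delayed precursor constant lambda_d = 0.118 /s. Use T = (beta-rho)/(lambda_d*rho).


T = (beta - rho) / (lambda_d * rho)
T = (0.007 - 0.0016) / (0.118 * 0.0016)
T = 28.602 s

28.602


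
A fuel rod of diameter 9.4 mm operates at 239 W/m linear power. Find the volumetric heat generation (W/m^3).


r = D / 2 / 1000 = 9.4 / 2 / 1000 = 0.0047 m
q''' = q' / (pi * r^2)
q''' = 239 / (pi * 0.0047^2)
q''' = 3.4439e+06 W/m^3

3.4439e+06


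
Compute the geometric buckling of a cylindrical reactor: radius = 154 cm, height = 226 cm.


B^2 = (2.405/R)^2 + (pi/H)^2
B^2 = (2.405/154)^2 + (pi/226)^2
B^2 = 4.3712e-04 /cm^2

4.3712e-04


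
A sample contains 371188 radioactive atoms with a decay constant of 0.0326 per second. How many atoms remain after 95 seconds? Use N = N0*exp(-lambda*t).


N = N0 * exp(-lambda * t)
N = 371188 * exp(-0.0326 * 95)
N = 16772

16772


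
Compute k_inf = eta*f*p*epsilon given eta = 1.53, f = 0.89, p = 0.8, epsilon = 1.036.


k_inf = eta * f * p * epsilon
k_inf = 1.53 * 0.89 * 0.8 * 1.036
k_inf = 1.1286

1.1286


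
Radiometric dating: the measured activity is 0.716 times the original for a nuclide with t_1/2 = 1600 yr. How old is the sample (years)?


lambda = ln(2) / t_half = ln(2) / 1600 = 4.332170e-04 /yr
t = -ln(A/A0) / lambda
t = -ln(0.716) / 4.332170e-04
t = 771.15 yr

771.15


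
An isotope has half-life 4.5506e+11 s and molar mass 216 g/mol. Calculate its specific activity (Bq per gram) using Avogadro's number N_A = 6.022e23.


lambda = ln(2) / t_half = ln(2) / 4.5506e+11 = 1.523200e-12 /s
SA = lambda * N_A / M
SA = 1.523200e-12 * 6.022e23 / 216
SA = 4.2466e+09 Bq/g

4.2466e+09


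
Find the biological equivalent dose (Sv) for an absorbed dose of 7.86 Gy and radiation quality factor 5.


H = D * Q
H = 7.86 * 5
H = 39.300 Sv

39.300


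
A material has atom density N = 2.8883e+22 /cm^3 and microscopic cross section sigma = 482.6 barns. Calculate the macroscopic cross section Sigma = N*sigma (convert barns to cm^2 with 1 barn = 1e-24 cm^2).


Sigma = N * sigma_barns * 1e-24
Sigma = 2.8883e+22 * 482.6 * 1e-24
Sigma = 13.939 /cm

13.939


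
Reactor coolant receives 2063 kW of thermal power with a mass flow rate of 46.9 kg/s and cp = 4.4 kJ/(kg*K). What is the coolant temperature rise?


dT = Q / (m_dot * cp)
dT = 2063 / (46.9 * 4.4)
dT = 9.9971 C

9.9971


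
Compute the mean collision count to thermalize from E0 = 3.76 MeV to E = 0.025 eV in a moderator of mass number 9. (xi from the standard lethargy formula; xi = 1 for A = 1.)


xi = 1 + (A-1)^2/(2A)*ln((A-1)/(A+1)) = 0.2066007 (for A = 9)
n = ln(E0/E) / xi
n = ln(3.76e6 / 0.025) / 0.2066007
n = ln(1.504000e+08) / 0.2066007 = 91.136

91.136


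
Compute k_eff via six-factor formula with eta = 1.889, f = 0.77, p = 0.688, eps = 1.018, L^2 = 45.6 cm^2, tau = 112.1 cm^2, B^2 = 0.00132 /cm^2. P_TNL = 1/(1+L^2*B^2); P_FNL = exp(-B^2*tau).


k_inf = eta*f*p*eps = 1.889*0.77*0.688*1.018 = 1.018730
P_TNL = 1/(1 + L^2*B^2) = 1/(1 + 45.6*0.00132) = 0.9432254
P_FNL = exp(-B^2*tau) = exp(-0.00132*112.1) = 0.8624553
k_eff = k_inf * P_TNL * P_FNL = 1.018730 * 0.9432254 * 0.8624553
k_eff = 0.82873

0.82873


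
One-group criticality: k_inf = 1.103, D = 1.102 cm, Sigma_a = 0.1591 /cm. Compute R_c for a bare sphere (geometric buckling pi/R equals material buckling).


L^2 = D / Sigma_a = 1.102 / 0.1591 = 6.926461 cm^2
B_m^2 = (k_inf - 1) / L^2 = (1.103 - 1) / 6.926461 = 0.01487051 /cm^2
For a bare sphere: B_g = pi/R, so R_c = pi / sqrt(B_m^2)
R_c = pi / sqrt(0.01487051) = 25.762 cm

25.762


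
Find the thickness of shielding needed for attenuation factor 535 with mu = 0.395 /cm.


x = ln(factor) / mu
x = ln(535) / 0.395
x = 15.904 cm

15.904


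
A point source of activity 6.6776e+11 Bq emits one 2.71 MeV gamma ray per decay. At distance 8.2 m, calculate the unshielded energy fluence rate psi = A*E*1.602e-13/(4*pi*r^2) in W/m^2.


psi = A * E * 1.602e-13 / (4*pi*r^2)
psi = 6.6776e+11 * 2.71 * 1.602e-13 / (4*pi*8.2^2)
psi = 3.4310e-04 W/m^2

3.4310e-04


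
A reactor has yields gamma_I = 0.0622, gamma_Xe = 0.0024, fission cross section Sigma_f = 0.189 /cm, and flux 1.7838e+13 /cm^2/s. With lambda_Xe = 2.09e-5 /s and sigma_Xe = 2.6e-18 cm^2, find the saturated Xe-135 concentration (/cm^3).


Xe_eq = (gamma_I + gamma_Xe) * Sigma_f * phi / (lambda_Xe + sigma_Xe * phi)
Numerator = (0.0622 + 0.0024) * 0.189 * 1.7838e+13 = 2.177913e+11
Denominator = 2.09e-5 + 2.6e-18 * 1.7838e+13 = 6.727880e-05
Xe_eq = 2.177913e+11 / 6.727880e-05 = 3.2371e+15 /cm^3

3.2371e+15


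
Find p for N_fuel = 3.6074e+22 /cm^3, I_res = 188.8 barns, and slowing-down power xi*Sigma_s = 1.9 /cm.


p = exp(-N * I * 1e-24 / (xi*Sigma_s))
p = exp(-3.6074e+22 * 188.8 * 1e-24 / 1.9)
p = 0.027747

0.027747


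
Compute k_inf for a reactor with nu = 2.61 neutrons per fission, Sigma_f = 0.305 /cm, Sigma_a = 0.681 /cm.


k_inf = nu * Sigma_f / Sigma_a
k_inf = 2.61 * 0.305 / 0.681
k_inf = 1.1689

1.1689


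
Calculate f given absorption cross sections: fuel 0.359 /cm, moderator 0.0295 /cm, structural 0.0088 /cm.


f = Sigma_a_fuel / (Sigma_a_fuel + Sigma_a_mod + Sigma_a_other)
f = 0.359 / (0.359 + 0.0295 + 0.0088)
f = 0.90360

0.90360


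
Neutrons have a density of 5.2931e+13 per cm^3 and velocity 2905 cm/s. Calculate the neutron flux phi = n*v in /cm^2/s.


phi = n * v
phi = 5.2931e+13 * 2905
phi = 1.5376e+17 /cm^2/s

1.5376e+17


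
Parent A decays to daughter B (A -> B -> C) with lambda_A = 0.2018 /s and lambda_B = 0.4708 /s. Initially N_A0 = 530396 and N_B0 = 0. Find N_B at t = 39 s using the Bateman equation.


N_B(t) = lambda_A * N_A0 / (lambda_B - lambda_A) * [exp(-lambda_A*t) - exp(-lambda_B*t)]
exp(-0.2018*39) = 3.819580e-04; exp(-0.4708*39) = 1.061285e-08
N_B = 0.2018 * 530396 / (0.4708 - 0.2018) * (3.819580e-04 - 1.061285e-08)
N_B = 151.98

151.98


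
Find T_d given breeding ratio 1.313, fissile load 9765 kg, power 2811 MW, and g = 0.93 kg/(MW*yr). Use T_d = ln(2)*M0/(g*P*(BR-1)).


Breeding gain G = BR - 1 = 1.313 - 1 = 0.313
Fissile production rate = g * P * G = 0.93 * 2811 * 0.313 = 818.25399 kg/yr
T_d = ln(2) * M0 / (g * P * G)
T_d = ln(2) * 9765 / 818.25399 = 8.2720 yr

8.2720


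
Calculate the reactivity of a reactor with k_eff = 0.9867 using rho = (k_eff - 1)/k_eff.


rho = (k_eff - 1) / k_eff
rho = (0.9867 - 1) / 0.9867
rho = -0.013479

-0.013479


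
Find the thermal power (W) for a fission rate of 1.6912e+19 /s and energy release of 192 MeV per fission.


P = fission_rate * E_MeV * 1.602e-13
P = 1.6912e+19 * 192 * 1.602e-13
P = 5.2019e+08 W

5.2019e+08


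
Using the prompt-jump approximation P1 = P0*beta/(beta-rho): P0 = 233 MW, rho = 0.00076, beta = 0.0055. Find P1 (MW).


P1/P0 = beta / (beta - rho)
P1/P0 = 0.0055 / (0.0055 - 0.00076) = 1.160338
P1 = 233 * 1.160338 = 270.36 MW

270.36


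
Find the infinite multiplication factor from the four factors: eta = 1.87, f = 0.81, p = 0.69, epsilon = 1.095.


k_inf = eta * f * p * epsilon
k_inf = 1.87 * 0.81 * 0.69 * 1.095
k_inf = 1.1444

1.1444


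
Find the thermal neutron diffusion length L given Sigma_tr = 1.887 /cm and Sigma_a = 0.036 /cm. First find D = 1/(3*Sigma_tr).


D = 1 / (3 * Sigma_tr) = 1 / (3 * 1.887) = 0.1766472 cm
L = sqrt(D / Sigma_a)
L = sqrt(0.1766472 / 0.036)
L = 2.2151 cm

2.2151


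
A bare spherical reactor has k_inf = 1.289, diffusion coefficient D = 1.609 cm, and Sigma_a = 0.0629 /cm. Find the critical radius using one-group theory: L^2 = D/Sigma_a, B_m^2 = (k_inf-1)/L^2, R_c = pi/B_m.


L^2 = D / Sigma_a = 1.609 / 0.0629 = 25.58029 cm^2
B_m^2 = (k_inf - 1) / L^2 = (1.289 - 1) / 25.58029 = 0.01129776 /cm^2
For a bare sphere: B_g = pi/R, so R_c = pi / sqrt(B_m^2)
R_c = pi / sqrt(0.01129776) = 29.557 cm

29.557


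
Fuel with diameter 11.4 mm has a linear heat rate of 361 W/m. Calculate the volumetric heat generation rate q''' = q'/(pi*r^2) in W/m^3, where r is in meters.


r = D / 2 / 1000 = 11.4 / 2 / 1000 = 0.0057 m
q''' = q' / (pi * r^2)
q''' = 361 / (pi * 0.0057^2)
q''' = 3.5368e+06 W/m^3

3.5368e+06


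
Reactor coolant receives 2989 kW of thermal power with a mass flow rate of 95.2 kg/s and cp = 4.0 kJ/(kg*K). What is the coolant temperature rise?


dT = Q / (m_dot * cp)
dT = 2989 / (95.2 * 4.0)
dT = 7.8493 C

7.8493


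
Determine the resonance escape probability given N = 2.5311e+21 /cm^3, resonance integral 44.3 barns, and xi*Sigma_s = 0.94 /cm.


p = exp(-N * I * 1e-24 / (xi*Sigma_s))
p = exp(-2.5311e+21 * 44.3 * 1e-24 / 0.94)
p = 0.88755

0.88755


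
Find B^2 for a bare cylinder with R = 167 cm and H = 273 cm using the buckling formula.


B^2 = (2.405/R)^2 + (pi/H)^2
B^2 = (2.405/167)^2 + (pi/273)^2
B^2 = 3.3982e-04 /cm^2

3.3982e-04


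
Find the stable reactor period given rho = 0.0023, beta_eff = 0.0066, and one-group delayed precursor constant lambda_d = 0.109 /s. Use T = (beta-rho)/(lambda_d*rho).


T = (beta - rho) / (lambda_d * rho)
T = (0.0066 - 0.0023) / (0.109 * 0.0023)
T = 17.152 s

17.152


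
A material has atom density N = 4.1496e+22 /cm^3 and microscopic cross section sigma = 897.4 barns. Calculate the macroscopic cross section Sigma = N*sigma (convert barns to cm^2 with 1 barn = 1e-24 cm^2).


Sigma = N * sigma_barns * 1e-24
Sigma = 4.1496e+22 * 897.4 * 1e-24
Sigma = 37.239 /cm

37.239


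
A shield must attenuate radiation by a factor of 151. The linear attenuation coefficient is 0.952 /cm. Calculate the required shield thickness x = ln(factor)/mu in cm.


x = ln(factor) / mu
x = ln(151) / 0.952
x = 5.2703 cm

5.2703


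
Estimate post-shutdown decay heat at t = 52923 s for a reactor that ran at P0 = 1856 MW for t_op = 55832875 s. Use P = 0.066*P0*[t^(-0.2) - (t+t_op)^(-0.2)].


P/P0 = 0.066 * [t^(-0.2) - (t + t_op)^(-0.2)]
P/P0 = 0.066 * [52923^(-0.2) - (52923 + 55832875)^(-0.2)]
P/P0 = 0.066 * [0.1135720 - 0.02821888] = 0.005633306
P = 1856 * 0.005633306 = 10.455 MW

10.455


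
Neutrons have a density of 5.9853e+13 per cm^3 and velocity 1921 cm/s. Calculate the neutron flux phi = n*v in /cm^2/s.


phi = n * v
phi = 5.9853e+13 * 1921
phi = 1.1498e+17 /cm^2/s

1.1498e+17


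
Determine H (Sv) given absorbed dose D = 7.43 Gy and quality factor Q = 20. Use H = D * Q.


H = D * Q
H = 7.43 * 20
H = 148.60 Sv

148.60


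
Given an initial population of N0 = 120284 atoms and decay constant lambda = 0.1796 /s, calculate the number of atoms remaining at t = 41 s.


N = N0 * exp(-lambda * t)
N = 120284 * exp(-0.1796 * 41)
N = 76.250

76.250


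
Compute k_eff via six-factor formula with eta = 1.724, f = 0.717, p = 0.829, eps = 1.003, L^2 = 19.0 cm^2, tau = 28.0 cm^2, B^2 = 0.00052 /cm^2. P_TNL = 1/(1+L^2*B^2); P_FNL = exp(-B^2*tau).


k_inf = eta*f*p*eps = 1.724*0.717*0.829*1.003 = 1.027808
P_TNL = 1/(1 + L^2*B^2) = 1/(1 + 19.0*0.00052) = 0.9902167
P_FNL = exp(-B^2*tau) = exp(-0.00052*28.0) = 0.9855455
k_eff = k_inf * P_TNL * P_FNL = 1.027808 * 0.9902167 * 0.9855455
k_eff = 1.0030

1.0030


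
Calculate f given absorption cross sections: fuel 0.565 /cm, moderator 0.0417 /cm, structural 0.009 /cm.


f = Sigma_a_fuel / (Sigma_a_fuel + Sigma_a_mod + Sigma_a_other)
f = 0.565 / (0.565 + 0.0417 + 0.009)
f = 0.91765

0.91765


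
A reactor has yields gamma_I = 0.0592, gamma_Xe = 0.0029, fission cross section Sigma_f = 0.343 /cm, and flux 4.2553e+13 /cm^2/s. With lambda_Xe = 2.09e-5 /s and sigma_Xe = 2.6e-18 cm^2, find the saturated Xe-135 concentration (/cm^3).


Xe_eq = (gamma_I + gamma_Xe) * Sigma_f * phi / (lambda_Xe + sigma_Xe * phi)
Numerator = (0.0592 + 0.0029) * 0.343 * 4.2553e+13 = 9.063917e+11
Denominator = 2.09e-5 + 2.6e-18 * 4.2553e+13 = 1.315378e-04
Xe_eq = 9.063917e+11 / 1.315378e-04 = 6.8907e+15 /cm^3

6.8907e+15


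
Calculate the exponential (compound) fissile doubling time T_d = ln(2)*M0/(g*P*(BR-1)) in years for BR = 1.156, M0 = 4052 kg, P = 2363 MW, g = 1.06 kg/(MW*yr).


Breeding gain G = BR - 1 = 1.156 - 1 = 0.156
Fissile production rate = g * P * G = 1.06 * 2363 * 0.156 = 390.74568 kg/yr
T_d = ln(2) * M0 / (g * P * G)
T_d = ln(2) * 4052 / 390.74568 = 7.1879 yr

7.1879


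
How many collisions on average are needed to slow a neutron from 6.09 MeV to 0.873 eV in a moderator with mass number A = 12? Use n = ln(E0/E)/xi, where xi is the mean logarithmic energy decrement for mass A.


xi = 1 + (A-1)^2/(2A)*ln((A-1)/(A+1)) = 0.1577690 (for A = 12)
n = ln(E0/E) / xi
n = ln(6.09e6 / 0.873) / 0.1577690
n = ln(6.975945e+06) / 0.1577690 = 99.880

99.880


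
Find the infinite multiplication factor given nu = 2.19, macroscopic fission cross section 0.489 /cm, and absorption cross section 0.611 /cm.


k_inf = nu * Sigma_f / Sigma_a
k_inf = 2.19 * 0.489 / 0.611
k_inf = 1.7527

1.7527


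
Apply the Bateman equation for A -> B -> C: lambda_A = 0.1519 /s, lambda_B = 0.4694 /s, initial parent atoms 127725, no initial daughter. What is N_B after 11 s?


N_B(t) = lambda_A * N_A0 / (lambda_B - lambda_A) * [exp(-lambda_A*t) - exp(-lambda_B*t)]
exp(-0.1519*11) = 0.1880777; exp(-0.4694*11) = 0.005722211
N_B = 0.1519 * 127725 / (0.4694 - 0.1519) * (0.1880777 - 0.005722211)
N_B = 11143

11143


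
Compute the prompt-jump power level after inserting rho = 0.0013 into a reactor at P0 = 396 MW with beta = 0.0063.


P1/P0 = beta / (beta - rho)
P1/P0 = 0.0063 / (0.0063 - 0.0013) = 1.260000
P1 = 396 * 1.260000 = 498.96 MW

498.96


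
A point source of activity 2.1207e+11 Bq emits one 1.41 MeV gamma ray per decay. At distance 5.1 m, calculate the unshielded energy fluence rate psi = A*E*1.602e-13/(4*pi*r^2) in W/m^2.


psi = A * E * 1.602e-13 / (4*pi*r^2)
psi = 2.1207e+11 * 1.41 * 1.602e-13 / (4*pi*5.1^2)
psi = 1.4656e-04 W/m^2

1.4656e-04


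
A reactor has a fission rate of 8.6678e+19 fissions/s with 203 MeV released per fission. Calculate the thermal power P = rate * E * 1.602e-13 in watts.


P = fission_rate * E_MeV * 1.602e-13
P = 8.6678e+19 * 203 * 1.602e-13
P = 2.8188e+09 W

2.8188e+09


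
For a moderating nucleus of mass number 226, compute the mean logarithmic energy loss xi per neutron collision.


xi = 1 + (A-1)^2/(2A) * ln((A-1)/(A+1))
xi = 1 + (226-1)^2/(2*226) * ln((226-1)/(226 +1))
xi = 0.0088235

0.0088235


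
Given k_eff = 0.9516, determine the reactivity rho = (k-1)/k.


rho = (k_eff - 1) / k_eff
rho = (0.9516 - 1) / 0.9516
rho = -0.050862

-0.050862


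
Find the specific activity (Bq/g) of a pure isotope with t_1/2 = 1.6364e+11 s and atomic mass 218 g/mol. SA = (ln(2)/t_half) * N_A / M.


lambda = ln(2) / t_half = ln(2) / 1.6364e+11 = 4.235805e-12 /s
SA = lambda * N_A / M
SA = 4.235805e-12 * 6.022e23 / 218
SA = 1.1701e+10 Bq/g

1.1701e+10


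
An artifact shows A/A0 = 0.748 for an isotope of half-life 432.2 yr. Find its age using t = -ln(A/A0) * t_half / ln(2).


lambda = ln(2) / t_half = ln(2) / 432.2 = 0.001603765 /yr
t = -ln(A/A0) / lambda
t = -ln(0.748) / 0.001603765
t = 181.04 yr

181.04


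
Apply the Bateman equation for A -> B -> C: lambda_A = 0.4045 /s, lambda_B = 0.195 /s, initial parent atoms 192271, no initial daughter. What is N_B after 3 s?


N_B(t) = lambda_A * N_A0 / (lambda_B - lambda_A) * [exp(-lambda_A*t) - exp(-lambda_B*t)]
exp(-0.4045*3) = 0.2971554; exp(-0.195*3) = 0.5571059
N_B = 0.4045 * 192271 / (0.195 - 0.4045) * (0.2971554 - 0.5571059)
N_B = 96503

96503


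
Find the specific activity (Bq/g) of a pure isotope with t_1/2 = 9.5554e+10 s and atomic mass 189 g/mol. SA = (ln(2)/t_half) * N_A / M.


lambda = ln(2) / t_half = ln(2) / 9.5554e+10 = 7.253984e-12 /s
SA = lambda * N_A / M
SA = 7.253984e-12 * 6.022e23 / 189
SA = 2.3113e+10 Bq/g

2.3113e+10


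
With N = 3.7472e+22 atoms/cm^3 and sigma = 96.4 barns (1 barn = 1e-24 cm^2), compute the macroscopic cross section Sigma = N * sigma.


Sigma = N * sigma_barns * 1e-24
Sigma = 3.7472e+22 * 96.4 * 1e-24
Sigma = 3.6123 /cm

3.6123


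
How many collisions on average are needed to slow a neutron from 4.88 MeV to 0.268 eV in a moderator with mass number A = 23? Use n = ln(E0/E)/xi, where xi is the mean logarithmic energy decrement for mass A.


xi = 1 + (A-1)^2/(2A)*ln((A-1)/(A+1)) = 0.08448899 (for A = 23)
n = ln(E0/E) / xi
n = ln(4.88e6 / 0.268) / 0.08448899
n = ln(1.820896e+07) / 0.08448899 = 197.87

197.87


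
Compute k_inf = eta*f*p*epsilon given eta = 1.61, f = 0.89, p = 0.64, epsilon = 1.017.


k_inf = eta * f * p * epsilon
k_inf = 1.61 * 0.89 * 0.64 * 1.017
k_inf = 0.93265

0.93265


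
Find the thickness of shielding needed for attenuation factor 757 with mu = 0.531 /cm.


x = ln(factor) / mu
x = ln(757) / 0.531
x = 12.485 cm

12.485


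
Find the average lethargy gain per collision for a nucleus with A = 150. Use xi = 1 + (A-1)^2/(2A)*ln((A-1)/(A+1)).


xi = 1 + (A-1)^2/(2A) * ln((A-1)/(A+1))
xi = 1 + (150-1)^2/(2*150) * ln((150-1)/(150 +1))
xi = 0.013274

0.013274


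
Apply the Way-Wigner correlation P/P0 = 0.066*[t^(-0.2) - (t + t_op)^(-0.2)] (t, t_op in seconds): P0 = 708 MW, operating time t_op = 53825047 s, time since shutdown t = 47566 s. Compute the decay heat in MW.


P/P0 = 0.066 * [t^(-0.2) - (t + t_op)^(-0.2)]
P/P0 = 0.066 * [47566^(-0.2) - (47566 + 53825047)^(-0.2)]
P/P0 = 0.066 * [0.1160221 - 0.02842670] = 0.005781296
P = 708 * 0.005781296 = 4.0932 MW

4.0932


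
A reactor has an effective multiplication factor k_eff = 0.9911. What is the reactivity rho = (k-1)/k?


rho = (k_eff - 1) / k_eff
rho = (0.9911 - 1) / 0.9911
rho = -0.0089799

-0.0089799


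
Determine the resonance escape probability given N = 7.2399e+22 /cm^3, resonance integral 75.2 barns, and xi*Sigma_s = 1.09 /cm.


p = exp(-N * I * 1e-24 / (xi*Sigma_s))
p = exp(-7.2399e+22 * 75.2 * 1e-24 / 1.09)
p = 0.0067726

0.0067726


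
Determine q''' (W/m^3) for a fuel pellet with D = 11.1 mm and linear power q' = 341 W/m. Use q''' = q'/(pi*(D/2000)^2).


r = D / 2 / 1000 = 11.1 / 2 / 1000 = 0.00555 m
q''' = q' / (pi * r^2)
q''' = 341 / (pi * 0.00555^2)
q''' = 3.5239e+06 W/m^3

3.5239e+06


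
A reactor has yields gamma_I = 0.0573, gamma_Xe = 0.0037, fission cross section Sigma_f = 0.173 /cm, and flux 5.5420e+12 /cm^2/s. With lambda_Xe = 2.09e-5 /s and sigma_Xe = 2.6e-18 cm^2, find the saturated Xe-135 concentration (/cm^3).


Xe_eq = (gamma_I + gamma_Xe) * Sigma_f * phi / (lambda_Xe + sigma_Xe * phi)
Numerator = (0.0573 + 0.0037) * 0.173 * 5.5420e+12 = 5.848473e+10
Denominator = 2.09e-5 + 2.6e-18 * 5.5420e+12 = 3.530920e-05
Xe_eq = 5.848473e+10 / 3.530920e-05 = 1.6564e+15 /cm^3

1.6564e+15


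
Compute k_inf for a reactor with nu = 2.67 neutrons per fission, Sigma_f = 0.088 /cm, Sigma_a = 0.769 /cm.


k_inf = nu * Sigma_f / Sigma_a
k_inf = 2.67 * 0.088 / 0.769
k_inf = 0.30554

0.30554


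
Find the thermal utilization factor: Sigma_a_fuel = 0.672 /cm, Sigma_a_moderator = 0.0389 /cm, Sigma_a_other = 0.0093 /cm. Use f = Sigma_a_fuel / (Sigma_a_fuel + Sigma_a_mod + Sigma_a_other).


f = Sigma_a_fuel / (Sigma_a_fuel + Sigma_a_mod + Sigma_a_other)
f = 0.672 / (0.672 + 0.0389 + 0.0093)
f = 0.93307

0.93307


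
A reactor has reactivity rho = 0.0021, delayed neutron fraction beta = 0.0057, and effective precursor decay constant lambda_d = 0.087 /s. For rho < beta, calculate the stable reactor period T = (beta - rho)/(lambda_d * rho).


T = (beta - rho) / (lambda_d * rho)
T = (0.0057 - 0.0021) / (0.087 * 0.0021)
T = 19.704 s

19.704


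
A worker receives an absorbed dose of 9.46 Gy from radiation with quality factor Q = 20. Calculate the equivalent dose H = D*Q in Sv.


H = D * Q
H = 9.46 * 20
H = 189.20 Sv

189.20


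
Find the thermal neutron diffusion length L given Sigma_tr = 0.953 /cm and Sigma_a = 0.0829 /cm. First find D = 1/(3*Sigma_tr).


D = 1 / (3 * Sigma_tr) = 1 / (3 * 0.953) = 0.3497726 cm
L = sqrt(D / Sigma_a)
L = sqrt(0.3497726 / 0.0829)
L = 2.0541 cm

2.0541


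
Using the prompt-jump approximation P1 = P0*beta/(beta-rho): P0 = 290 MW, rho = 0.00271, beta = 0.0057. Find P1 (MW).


P1/P0 = beta / (beta - rho)
P1/P0 = 0.0057 / (0.0057 - 0.00271) = 1.906355
P1 = 290 * 1.906355 = 552.84 MW

552.84


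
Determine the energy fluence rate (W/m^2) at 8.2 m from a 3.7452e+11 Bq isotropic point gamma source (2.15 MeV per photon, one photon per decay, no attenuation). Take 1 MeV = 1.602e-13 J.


psi = A * E * 1.602e-13 / (4*pi*r^2)
psi = 3.7452e+11 * 2.15 * 1.602e-13 / (4*pi*8.2^2)
psi = 1.5266e-04 W/m^2

1.5266e-04


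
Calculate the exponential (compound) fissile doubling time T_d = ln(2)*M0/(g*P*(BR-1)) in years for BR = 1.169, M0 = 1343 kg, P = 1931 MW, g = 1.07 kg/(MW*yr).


Breeding gain G = BR - 1 = 1.169 - 1 = 0.169
Fissile production rate = g * P * G = 1.07 * 1931 * 0.169 = 349.18273 kg/yr
T_d = ln(2) * M0 / (g * P * G)
T_d = ln(2) * 1343 / 349.18273 = 2.6659 yr

2.6659


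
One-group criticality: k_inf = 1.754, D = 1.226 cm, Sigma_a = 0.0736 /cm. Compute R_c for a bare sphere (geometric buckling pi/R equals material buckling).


L^2 = D / Sigma_a = 1.226 / 0.0736 = 16.65761 cm^2
B_m^2 = (k_inf - 1) / L^2 = (1.754 - 1) / 16.65761 = 0.04526460 /cm^2
For a bare sphere: B_g = pi/R, so R_c = pi / sqrt(B_m^2)
R_c = pi / sqrt(0.04526460) = 14.766 cm

14.766


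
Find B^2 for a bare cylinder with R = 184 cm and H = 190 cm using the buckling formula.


B^2 = (2.405/R)^2 + (pi/H)^2
B^2 = (2.405/184)^2 + (pi/190)^2
B^2 = 4.4424e-04 /cm^2

4.4424e-04


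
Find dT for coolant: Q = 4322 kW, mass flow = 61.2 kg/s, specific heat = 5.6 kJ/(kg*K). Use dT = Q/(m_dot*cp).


dT = Q / (m_dot * cp)
dT = 4322 / (61.2 * 5.6)
dT = 12.611 C

12.611


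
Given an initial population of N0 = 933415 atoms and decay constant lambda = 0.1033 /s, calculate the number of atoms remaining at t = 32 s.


N = N0 * exp(-lambda * t)
N = 933415 * exp(-0.1033 * 32)
N = 34235

34235


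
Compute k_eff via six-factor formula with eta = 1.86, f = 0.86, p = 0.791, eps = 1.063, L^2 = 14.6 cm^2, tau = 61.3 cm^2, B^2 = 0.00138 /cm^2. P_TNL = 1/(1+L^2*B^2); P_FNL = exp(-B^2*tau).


k_inf = eta*f*p*eps = 1.86*0.86*0.791*1.063 = 1.344996
P_TNL = 1/(1 + L^2*B^2) = 1/(1 + 14.6*0.00138) = 0.9802499
P_FNL = exp(-B^2*tau) = exp(-0.00138*61.3) = 0.9188853
k_eff = k_inf * P_TNL * P_FNL = 1.344996 * 0.9802499 * 0.9188853
k_eff = 1.2115

1.2115


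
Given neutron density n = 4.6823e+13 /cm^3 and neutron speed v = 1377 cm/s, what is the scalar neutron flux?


phi = n * v
phi = 4.6823e+13 * 1377
phi = 6.4475e+16 /cm^2/s

6.4475e+16


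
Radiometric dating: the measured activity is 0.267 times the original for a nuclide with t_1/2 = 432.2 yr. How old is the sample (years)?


lambda = ln(2) / t_half = ln(2) / 432.2 = 0.001603765 /yr
t = -ln(A/A0) / lambda
t = -ln(0.267) / 0.001603765
t = 823.38 yr

823.38


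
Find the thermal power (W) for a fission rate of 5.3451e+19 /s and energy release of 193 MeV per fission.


P = fission_rate * E_MeV * 1.602e-13
P = 5.3451e+19 * 193 * 1.602e-13
P = 1.6526e+09 W

1.6526e+09


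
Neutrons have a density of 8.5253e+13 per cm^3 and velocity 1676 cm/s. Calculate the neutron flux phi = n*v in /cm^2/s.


phi = n * v
phi = 8.5253e+13 * 1676
phi = 1.4288e+17 /cm^2/s

1.4288e+17


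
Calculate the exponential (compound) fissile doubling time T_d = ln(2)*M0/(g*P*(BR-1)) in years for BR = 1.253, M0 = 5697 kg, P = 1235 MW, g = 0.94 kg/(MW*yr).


Breeding gain G = BR - 1 = 1.253 - 1 = 0.253
Fissile production rate = g * P * G = 0.94 * 1235 * 0.253 = 293.7077 kg/yr
T_d = ln(2) * M0 / (g * P * G)
T_d = ln(2) * 5697 / 293.7077 = 13.445 yr

13.445


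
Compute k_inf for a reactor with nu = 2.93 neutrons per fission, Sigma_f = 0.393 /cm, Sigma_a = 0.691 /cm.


k_inf = nu * Sigma_f / Sigma_a
k_inf = 2.93 * 0.393 / 0.691
k_inf = 1.6664

1.6664


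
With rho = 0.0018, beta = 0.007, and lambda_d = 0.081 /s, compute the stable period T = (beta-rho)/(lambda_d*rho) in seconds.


T = (beta - rho) / (lambda_d * rho)
T = (0.007 - 0.0018) / (0.081 * 0.0018)
T = 35.665 s

35.665


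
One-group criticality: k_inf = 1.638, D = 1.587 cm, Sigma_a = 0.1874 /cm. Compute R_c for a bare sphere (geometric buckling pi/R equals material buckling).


L^2 = D / Sigma_a = 1.587 / 0.1874 = 8.468517 cm^2
B_m^2 = (k_inf - 1) / L^2 = (1.638 - 1) / 8.468517 = 0.07533787 /cm^2
For a bare sphere: B_g = pi/R, so R_c = pi / sqrt(B_m^2)
R_c = pi / sqrt(0.07533787) = 11.446 cm

11.446


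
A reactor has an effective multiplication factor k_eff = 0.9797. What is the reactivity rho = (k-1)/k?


rho = (k_eff - 1) / k_eff
rho = (0.9797 - 1) / 0.9797
rho = -0.020721

-0.020721


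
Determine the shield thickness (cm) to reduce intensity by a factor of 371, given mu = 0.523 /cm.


x = ln(factor) / mu
x = ln(371) / 0.523
x = 11.312 cm

11.312


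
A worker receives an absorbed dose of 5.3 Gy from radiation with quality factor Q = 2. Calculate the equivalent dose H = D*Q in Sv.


H = D * Q
H = 5.3 * 2
H = 10.600 Sv

10.600


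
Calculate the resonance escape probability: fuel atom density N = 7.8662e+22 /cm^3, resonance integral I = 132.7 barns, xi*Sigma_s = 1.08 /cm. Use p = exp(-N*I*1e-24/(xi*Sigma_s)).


p = exp(-N * I * 1e-24 / (xi*Sigma_s))
p = exp(-7.8662e+22 * 132.7 * 1e-24 / 1.08)
p = 6.3452e-05

6.3452e-05


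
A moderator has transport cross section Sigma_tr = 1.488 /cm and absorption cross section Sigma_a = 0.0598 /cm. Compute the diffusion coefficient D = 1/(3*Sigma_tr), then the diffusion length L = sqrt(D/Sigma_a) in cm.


D = 1 / (3 * Sigma_tr) = 1 / (3 * 1.488) = 0.2240143 cm
L = sqrt(D / Sigma_a)
L = sqrt(0.2240143 / 0.0598)
L = 1.9355 cm

1.9355


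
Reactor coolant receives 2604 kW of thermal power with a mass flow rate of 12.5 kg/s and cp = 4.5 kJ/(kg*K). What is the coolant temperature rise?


dT = Q / (m_dot * cp)
dT = 2604 / (12.5 * 4.5)
dT = 46.293 C

46.293


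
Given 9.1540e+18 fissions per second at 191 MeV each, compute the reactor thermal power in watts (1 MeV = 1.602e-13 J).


P = fission_rate * E_MeV * 1.602e-13
P = 9.1540e+18 * 191 * 1.602e-13
P = 2.8010e+08 W

2.8010e+08


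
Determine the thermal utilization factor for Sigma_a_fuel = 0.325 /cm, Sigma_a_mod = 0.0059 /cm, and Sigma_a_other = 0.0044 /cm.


f = Sigma_a_fuel / (Sigma_a_fuel + Sigma_a_mod + Sigma_a_other)
f = 0.325 / (0.325 + 0.0059 + 0.0044)
f = 0.96928

0.96928


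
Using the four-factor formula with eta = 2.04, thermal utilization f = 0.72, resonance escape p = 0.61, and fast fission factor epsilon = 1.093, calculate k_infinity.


k_inf = eta * f * p * epsilon
k_inf = 2.04 * 0.72 * 0.61 * 1.093
k_inf = 0.97929

0.97929


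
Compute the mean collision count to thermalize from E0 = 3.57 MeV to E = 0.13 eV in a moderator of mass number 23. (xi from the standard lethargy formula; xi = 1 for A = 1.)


xi = 1 + (A-1)^2/(2A)*ln((A-1)/(A+1)) = 0.08448899 (for A = 23)
n = ln(E0/E) / xi
n = ln(3.57e6 / 0.13) / 0.08448899
n = ln(2.746154e+07) / 0.08448899 = 202.73

202.73


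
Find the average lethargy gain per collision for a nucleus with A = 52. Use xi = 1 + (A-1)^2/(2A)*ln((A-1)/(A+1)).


xi = 1 + (A-1)^2/(2A) * ln((A-1)/(A+1))
xi = 1 + (52-1)^2/(2*52) * ln((52-1)/(52 +1))
xi = 0.037973

0.037973


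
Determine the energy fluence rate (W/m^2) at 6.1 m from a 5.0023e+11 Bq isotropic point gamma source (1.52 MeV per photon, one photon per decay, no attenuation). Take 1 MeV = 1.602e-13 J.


psi = A * E * 1.602e-13 / (4*pi*r^2)
psi = 5.0023e+11 * 1.52 * 1.602e-13 / (4*pi*6.1^2)
psi = 2.6050e-04 W/m^2

2.6050e-04


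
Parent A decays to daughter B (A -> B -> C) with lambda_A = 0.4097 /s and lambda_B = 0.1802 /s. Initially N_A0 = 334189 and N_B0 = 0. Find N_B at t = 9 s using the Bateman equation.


N_B(t) = lambda_A * N_A0 / (lambda_B - lambda_A) * [exp(-lambda_A*t) - exp(-lambda_B*t)]
exp(-0.4097*9) = 0.02503952; exp(-0.1802*9) = 0.1975428
N_B = 0.4097 * 334189 / (0.1802 - 0.4097) * (0.02503952 - 0.1975428)
N_B = 102914

102914


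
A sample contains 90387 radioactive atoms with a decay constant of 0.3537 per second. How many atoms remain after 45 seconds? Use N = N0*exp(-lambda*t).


N = N0 * exp(-lambda * t)
N = 90387 * exp(-0.3537 * 45)
N = 0.011058

0.011058


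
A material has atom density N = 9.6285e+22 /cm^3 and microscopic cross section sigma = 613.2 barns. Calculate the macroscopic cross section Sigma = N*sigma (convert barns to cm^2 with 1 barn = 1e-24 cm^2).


Sigma = N * sigma_barns * 1e-24
Sigma = 9.6285e+22 * 613.2 * 1e-24
Sigma = 59.042 /cm

59.042


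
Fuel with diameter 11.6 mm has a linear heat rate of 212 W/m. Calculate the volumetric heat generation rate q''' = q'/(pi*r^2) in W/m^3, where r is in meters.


r = D / 2 / 1000 = 11.6 / 2 / 1000 = 0.0058 m
q''' = q' / (pi * r^2)
q''' = 212 / (pi * 0.0058^2)
q''' = 2.0060e+06 W/m^3

2.0060e+06


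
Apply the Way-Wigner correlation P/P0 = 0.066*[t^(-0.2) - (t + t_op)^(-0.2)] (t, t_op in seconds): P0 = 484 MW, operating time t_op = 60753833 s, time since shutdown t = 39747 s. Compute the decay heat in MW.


P/P0 = 0.066 * [t^(-0.2) - (t + t_op)^(-0.2)]
P/P0 = 0.066 * [39747^(-0.2) - (39747 + 60753833)^(-0.2)]
P/P0 = 0.066 * [0.1202650 - 0.02774779] = 0.006106136
P = 484 * 0.006106136 = 2.9554 MW

2.9554


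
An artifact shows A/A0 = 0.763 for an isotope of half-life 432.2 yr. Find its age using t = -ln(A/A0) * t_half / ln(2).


lambda = ln(2) / t_half = ln(2) / 432.2 = 0.001603765 /yr
t = -ln(A/A0) / lambda
t = -ln(0.763) / 0.001603765
t = 168.66 yr

168.66


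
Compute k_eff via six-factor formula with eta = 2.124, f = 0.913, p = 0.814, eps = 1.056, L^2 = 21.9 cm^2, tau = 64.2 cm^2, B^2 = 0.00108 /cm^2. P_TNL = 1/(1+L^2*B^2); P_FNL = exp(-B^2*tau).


k_inf = eta*f*p*eps = 2.124*0.913*0.814*1.056 = 1.666916
P_TNL = 1/(1 + L^2*B^2) = 1/(1 + 21.9*0.00108) = 0.9768945
P_FNL = exp(-B^2*tau) = exp(-0.00108*64.2) = 0.9330131
k_eff = k_inf * P_TNL * P_FNL = 1.666916 * 0.9768945 * 0.9330131
k_eff = 1.5193

1.5193


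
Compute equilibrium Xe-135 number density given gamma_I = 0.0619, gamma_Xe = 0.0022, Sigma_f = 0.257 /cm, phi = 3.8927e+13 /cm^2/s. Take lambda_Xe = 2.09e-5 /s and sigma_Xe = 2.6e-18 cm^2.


Xe_eq = (gamma_I + gamma_Xe) * Sigma_f * phi / (lambda_Xe + sigma_Xe * phi)
Numerator = (0.0619 + 0.0022) * 0.257 * 3.8927e+13 = 6.412717e+11
Denominator = 2.09e-5 + 2.6e-18 * 3.8927e+13 = 1.221102e-04
Xe_eq = 6.412717e+11 / 1.221102e-04 = 5.2516e+15 /cm^3

5.2516e+15
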